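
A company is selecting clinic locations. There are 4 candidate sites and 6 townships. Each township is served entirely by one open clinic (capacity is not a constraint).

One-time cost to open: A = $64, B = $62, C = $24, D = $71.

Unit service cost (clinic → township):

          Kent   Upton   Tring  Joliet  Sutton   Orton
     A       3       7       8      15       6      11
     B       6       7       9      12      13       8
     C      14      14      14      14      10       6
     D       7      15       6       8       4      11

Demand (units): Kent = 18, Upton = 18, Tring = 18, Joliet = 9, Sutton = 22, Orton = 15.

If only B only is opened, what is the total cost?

Total cost: 972

Each township is assigned to its cheapest site among the open ones.
{B}: Kent→B 6·18=108, Upton→B 7·18=126, Tring→B 9·18=162, Joliet→B 12·9=108, Sutton→B 13·22=286, Orton→B 8·15=120. Service 910; fixed 62; total 972.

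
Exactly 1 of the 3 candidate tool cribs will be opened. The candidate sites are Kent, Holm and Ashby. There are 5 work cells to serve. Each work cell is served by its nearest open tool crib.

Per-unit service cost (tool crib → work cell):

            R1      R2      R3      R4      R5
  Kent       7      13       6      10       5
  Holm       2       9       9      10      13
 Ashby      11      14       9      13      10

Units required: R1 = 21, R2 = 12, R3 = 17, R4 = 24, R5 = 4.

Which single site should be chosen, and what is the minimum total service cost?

Choose Holm only; total service cost 595.

With exactly 1 open, each work cell uses its cheapest among the chosen.
{Holm}: R1→Holm 2·21=42, R2→Holm 9·12=108, R3→Holm 9·17=153, R4→Holm 10·24=240, R5→Holm 13·4=52. Service cost 595.
{Kent}: service cost 665
{Ashby}: service cost 904
Among all 3 size-1 choices, {Holm} is lowest.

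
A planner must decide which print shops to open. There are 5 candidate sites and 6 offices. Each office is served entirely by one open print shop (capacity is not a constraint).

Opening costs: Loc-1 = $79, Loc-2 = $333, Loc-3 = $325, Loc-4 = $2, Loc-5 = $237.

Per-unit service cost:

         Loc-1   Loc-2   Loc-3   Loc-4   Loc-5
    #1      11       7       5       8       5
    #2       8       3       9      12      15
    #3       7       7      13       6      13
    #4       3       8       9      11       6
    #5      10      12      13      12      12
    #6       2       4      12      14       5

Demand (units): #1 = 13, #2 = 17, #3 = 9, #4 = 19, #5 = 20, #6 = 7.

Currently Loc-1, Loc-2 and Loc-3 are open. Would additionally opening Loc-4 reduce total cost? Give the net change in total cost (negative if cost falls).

Current service cost with {Loc-1, Loc-2, Loc-3}: 450.
Adding Loc-4: each office re-picks its cheapest; new service cost 441, saving 9.
Extra fixed cost: 2. Net change = 2 − 9 = -7.
(Totals: 1187 → 1180.)

Yes — net change −7 (cost falls by 7).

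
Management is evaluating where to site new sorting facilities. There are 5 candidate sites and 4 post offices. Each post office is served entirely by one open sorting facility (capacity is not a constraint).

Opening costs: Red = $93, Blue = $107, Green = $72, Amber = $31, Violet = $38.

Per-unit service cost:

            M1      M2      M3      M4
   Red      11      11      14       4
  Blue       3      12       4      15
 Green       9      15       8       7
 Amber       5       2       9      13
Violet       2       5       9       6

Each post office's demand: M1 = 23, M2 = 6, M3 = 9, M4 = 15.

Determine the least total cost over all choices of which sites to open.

Minimum total cost: 285

For any fixed open set, each post office goes to its cheapest open site; total = fixed + service.
{Violet}: M1→Violet 2·23=46, M2→Violet 5·6=30, M3→Violet 9·9=81, M4→Violet 6·15=90. Service 247; fixed 38; total 285.
{Amber, Violet}: M1→Violet 2·23=46, M2→Amber 2·6=12, M3→Amber 9·9=81, M4→Violet 6·15=90. Service 229; fixed 69; total 298.
{Blue, Violet}: service 202 + fixed 145 = 347
{Red, Blue, Green, Amber, Violet}: service 154 + fixed 341 = 495
No other subset beats 285.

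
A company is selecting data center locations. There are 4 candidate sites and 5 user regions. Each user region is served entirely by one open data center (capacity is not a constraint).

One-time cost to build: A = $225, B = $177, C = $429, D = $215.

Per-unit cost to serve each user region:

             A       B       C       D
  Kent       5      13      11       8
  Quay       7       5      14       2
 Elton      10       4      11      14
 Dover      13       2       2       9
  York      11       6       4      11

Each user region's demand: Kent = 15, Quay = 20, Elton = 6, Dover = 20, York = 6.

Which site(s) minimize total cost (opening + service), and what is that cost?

For any fixed open set, each user region goes to its cheapest open site; total = fixed + service.
{B}: Kent→B 13·15=195, Quay→B 5·20=100, Elton→B 4·6=24, Dover→B 2·20=40, York→B 6·6=36. Service 395; fixed 177; total 572.
{B, D}: Kent→D 8·15=120, Quay→D 2·20=40, Elton→B 4·6=24, Dover→B 2·20=40, York→B 6·6=36. Service 260; fixed 392; total 652.
{A, B}: service 275 + fixed 402 = 677
{A, B, C, D}: service 203 + fixed 1046 = 1249
(All 15 nonempty subsets were checked; B only is lowest.)

Open B only; minimum total cost 572.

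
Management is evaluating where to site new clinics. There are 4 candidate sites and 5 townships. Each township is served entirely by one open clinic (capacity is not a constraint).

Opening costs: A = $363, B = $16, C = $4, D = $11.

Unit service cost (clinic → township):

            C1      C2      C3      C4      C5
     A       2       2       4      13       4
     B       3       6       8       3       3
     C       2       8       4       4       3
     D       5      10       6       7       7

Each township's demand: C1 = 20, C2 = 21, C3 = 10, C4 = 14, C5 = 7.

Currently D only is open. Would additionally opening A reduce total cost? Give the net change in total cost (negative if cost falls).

No — net change +94 (cost rises by 94).

Current service cost with {D}: 517.
Adding A: each township re-picks its cheapest; new service cost 248, saving 269.
Extra fixed cost: 363. Net change = 363 − 269 = 94.
(Totals: 528 → 622.)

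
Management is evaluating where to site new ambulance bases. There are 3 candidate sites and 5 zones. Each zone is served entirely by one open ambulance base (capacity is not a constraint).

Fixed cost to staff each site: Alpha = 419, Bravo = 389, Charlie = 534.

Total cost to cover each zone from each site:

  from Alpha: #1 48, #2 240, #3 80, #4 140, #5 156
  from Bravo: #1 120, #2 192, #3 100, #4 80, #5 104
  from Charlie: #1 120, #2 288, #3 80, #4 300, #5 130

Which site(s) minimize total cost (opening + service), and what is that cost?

For any fixed open set, each zone goes to its cheapest open site; total = fixed + service.
{Bravo}: #1→Bravo 120, #2→Bravo 192, #3→Bravo 100, #4→Bravo 80, #5→Bravo 104. Service 596; fixed 389; total 985.
{Alpha}: service 664 + fixed 419 = 1083
{Alpha, Bravo}: service 504 + fixed 808 = 1312
{Alpha, Bravo, Charlie}: service 504 + fixed 1342 = 1846
No other subset beats 985.

Open Bravo only; minimum total cost 985.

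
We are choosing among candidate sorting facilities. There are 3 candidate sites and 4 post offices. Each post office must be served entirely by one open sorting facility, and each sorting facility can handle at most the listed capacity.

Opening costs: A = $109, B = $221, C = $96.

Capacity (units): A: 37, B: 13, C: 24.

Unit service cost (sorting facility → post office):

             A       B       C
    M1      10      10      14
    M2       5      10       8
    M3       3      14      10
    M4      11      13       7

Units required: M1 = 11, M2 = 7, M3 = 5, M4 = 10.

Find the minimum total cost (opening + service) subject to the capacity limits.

Open {A}: M1→A 10·11=110, M2→A 5·7=35, M3→A 3·5=15, M4→A 11·10=110.
Loads: A carries 33/37. Service 270; fixed 109; total 379.
Next best feasible plan costs 435.

Minimum total cost: 379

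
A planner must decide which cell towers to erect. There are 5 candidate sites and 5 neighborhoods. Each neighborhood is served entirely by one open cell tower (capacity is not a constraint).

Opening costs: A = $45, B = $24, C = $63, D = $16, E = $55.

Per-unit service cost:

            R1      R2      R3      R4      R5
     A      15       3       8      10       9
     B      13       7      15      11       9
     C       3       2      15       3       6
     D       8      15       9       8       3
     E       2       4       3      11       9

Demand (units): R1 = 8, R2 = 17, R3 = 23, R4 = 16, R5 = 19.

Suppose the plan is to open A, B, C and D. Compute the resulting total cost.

Total cost: 495

Each neighborhood is assigned to its cheapest site among the open ones.
{A, B, C, D}: R1→C 3·8=24, R2→C 2·17=34, R3→A 8·23=184, R4→C 3·16=48, R5→D 3·19=57. Service 347; fixed 148; total 495.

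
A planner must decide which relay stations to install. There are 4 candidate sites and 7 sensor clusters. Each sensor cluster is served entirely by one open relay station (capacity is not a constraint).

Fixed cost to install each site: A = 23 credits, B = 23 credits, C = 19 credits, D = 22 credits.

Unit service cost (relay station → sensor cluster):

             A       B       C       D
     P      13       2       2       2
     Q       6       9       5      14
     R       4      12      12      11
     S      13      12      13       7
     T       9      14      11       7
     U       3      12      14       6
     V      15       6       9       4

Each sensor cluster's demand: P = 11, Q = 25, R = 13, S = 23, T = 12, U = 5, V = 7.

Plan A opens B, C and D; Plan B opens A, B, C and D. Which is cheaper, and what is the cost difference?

Plan B is cheaper by 83.

Plan A: {B, C, D}: P→B 2·11=22, Q→C 5·25=125, R→D 11·13=143, S→D 7·23=161, T→D 7·12=84, U→D 6·5=30, V→D 4·7=28. Service 593; fixed 64; total 657.
Plan B: {A, B, C, D}: P→B 2·11=22, Q→C 5·25=125, R→A 4·13=52, S→D 7·23=161, T→D 7·12=84, U→A 3·5=15, V→D 4·7=28. Service 487; fixed 87; total 574.
Difference: |657 − 574| = 83.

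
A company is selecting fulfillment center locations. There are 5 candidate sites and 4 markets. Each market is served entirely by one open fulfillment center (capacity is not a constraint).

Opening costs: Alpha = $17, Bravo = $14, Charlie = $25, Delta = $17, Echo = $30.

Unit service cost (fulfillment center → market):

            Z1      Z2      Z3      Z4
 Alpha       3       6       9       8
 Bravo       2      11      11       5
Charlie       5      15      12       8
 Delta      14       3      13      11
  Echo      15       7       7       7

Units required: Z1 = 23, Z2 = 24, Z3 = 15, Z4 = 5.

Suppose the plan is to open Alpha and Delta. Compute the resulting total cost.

Each market is assigned to its cheapest site among the open ones.
{Alpha, Delta}: Z1→Alpha 3·23=69, Z2→Delta 3·24=72, Z3→Alpha 9·15=135, Z4→Alpha 8·5=40. Service 316; fixed 34; total 350.

Total cost: 350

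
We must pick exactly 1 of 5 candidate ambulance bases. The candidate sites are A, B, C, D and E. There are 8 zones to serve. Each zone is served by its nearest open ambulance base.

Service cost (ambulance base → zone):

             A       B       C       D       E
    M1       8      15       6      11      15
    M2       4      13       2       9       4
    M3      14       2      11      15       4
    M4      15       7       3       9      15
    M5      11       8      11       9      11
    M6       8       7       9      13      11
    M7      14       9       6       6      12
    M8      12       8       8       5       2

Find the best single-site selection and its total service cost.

With exactly 1 open, each zone uses its cheapest among the chosen.
{C}: M1→C 6, M2→C 2, M3→C 11, M4→C 3, M5→C 11, M6→C 9, M7→C 6, M8→C 8. Service cost 56.
{B}: service cost 69
{E}: service cost 74
Among all 5 size-1 choices, {C} is lowest.

Choose C only; total service cost 56.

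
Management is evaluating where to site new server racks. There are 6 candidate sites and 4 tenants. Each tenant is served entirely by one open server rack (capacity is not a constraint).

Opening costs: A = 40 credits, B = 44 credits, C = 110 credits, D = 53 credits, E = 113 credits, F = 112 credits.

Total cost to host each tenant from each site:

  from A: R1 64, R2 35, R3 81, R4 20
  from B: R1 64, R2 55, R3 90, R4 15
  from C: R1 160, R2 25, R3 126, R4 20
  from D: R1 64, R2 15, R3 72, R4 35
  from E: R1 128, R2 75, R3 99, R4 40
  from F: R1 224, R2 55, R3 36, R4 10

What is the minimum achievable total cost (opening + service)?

Minimum total cost: 239

For any fixed open set, each tenant goes to its cheapest open site; total = fixed + service.
{D}: R1→D 64, R2→D 15, R3→D 72, R4→D 35. Service 186; fixed 53; total 239.
{A}: R1→A 64, R2→A 35, R3→A 81, R4→A 20. Service 200; fixed 40; total 240.
{B, D}: R1→B 64, R2→D 15, R3→D 72, R4→B 15. Service 166; fixed 97; total 263.
{A, B, C, D, E, F}: service 125 + fixed 472 = 597
No other subset beats 239.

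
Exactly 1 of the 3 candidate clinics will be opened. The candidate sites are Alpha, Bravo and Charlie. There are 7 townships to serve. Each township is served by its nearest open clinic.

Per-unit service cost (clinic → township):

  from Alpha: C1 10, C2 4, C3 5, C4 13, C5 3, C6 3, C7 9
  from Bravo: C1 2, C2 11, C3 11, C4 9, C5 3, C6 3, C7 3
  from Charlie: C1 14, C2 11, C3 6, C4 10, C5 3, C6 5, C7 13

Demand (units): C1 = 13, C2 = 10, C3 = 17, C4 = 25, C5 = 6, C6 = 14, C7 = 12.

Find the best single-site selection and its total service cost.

Choose Bravo only; total service cost 644.

With exactly 1 open, each township uses its cheapest among the chosen.
{Bravo}: C1→Bravo 2·13=26, C2→Bravo 11·10=110, C3→Bravo 11·17=187, C4→Bravo 9·25=225, C5→Bravo 3·6=18, C6→Bravo 3·14=42, C7→Bravo 3·12=36. Service cost 644.
{Alpha}: service cost 748
{Charlie}: service cost 888
Among all 3 size-1 choices, {Bravo} is lowest.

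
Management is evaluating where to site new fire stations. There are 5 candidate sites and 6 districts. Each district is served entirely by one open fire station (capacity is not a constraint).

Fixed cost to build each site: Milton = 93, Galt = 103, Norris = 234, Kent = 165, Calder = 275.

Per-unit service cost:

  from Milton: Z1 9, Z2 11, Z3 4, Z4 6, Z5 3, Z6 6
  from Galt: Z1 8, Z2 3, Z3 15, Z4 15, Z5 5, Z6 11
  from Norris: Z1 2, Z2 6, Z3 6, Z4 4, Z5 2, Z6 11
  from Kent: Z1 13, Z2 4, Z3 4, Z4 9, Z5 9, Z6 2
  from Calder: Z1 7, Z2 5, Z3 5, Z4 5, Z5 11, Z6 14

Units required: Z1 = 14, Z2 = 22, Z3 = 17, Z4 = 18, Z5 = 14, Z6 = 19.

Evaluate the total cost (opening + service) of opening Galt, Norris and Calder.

Total cost: 1100

Each district is assigned to its cheapest site among the open ones.
{Galt, Norris, Calder}: Z1→Norris 2·14=28, Z2→Galt 3·22=66, Z3→Calder 5·17=85, Z4→Norris 4·18=72, Z5→Norris 2·14=28, Z6→Galt 11·19=209. Service 488; fixed 612; total 1100.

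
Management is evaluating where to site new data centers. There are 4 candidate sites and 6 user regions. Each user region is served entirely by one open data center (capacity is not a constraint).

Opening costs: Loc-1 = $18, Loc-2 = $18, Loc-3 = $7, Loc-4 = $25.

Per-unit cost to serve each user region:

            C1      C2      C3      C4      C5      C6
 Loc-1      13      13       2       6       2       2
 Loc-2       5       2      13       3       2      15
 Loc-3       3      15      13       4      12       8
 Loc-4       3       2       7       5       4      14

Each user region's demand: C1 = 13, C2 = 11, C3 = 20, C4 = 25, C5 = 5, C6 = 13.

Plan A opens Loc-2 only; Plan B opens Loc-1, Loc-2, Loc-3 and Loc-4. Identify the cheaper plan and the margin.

Plan B is cheaper by 365.

Plan A: {Loc-2}: C1→Loc-2 5·13=65, C2→Loc-2 2·11=22, C3→Loc-2 13·20=260, C4→Loc-2 3·25=75, C5→Loc-2 2·5=10, C6→Loc-2 15·13=195. Service 627; fixed 18; total 645.
Plan B: {Loc-1, Loc-2, Loc-3, Loc-4}: C1→Loc-3 3·13=39, C2→Loc-2 2·11=22, C3→Loc-1 2·20=40, C4→Loc-2 3·25=75, C5→Loc-1 2·5=10, C6→Loc-1 2·13=26. Service 212; fixed 68; total 280.
Difference: |645 − 280| = 365.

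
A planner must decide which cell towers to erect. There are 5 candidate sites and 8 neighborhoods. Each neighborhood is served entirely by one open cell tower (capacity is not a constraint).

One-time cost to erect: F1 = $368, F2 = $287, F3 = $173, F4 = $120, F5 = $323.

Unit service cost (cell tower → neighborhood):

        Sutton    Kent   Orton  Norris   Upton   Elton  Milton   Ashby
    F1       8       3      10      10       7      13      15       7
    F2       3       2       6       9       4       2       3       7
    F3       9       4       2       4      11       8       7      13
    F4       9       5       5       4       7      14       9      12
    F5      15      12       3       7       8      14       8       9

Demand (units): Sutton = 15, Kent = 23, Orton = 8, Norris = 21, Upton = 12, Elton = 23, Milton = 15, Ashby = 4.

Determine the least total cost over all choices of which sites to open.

For any fixed open set, each neighborhood goes to its cheapest open site; total = fixed + service.
{F2}: Sutton→F2 3·15=45, Kent→F2 2·23=46, Orton→F2 6·8=48, Norris→F2 9·21=189, Upton→F2 4·12=48, Elton→F2 2·23=46, Milton→F2 3·15=45, Ashby→F2 7·4=28. Service 495; fixed 287; total 782.
{F2, F4}: Sutton→F2 3·15=45, Kent→F2 2·23=46, Orton→F4 5·8=40, Norris→F4 4·21=84, Upton→F2 4·12=48, Elton→F2 2·23=46, Milton→F2 3·15=45, Ashby→F2 7·4=28. Service 382; fixed 407; total 789.
{F2, F3}: service 358 + fixed 460 = 818
{F1, F2, F3, F4, F5}: service 358 + fixed 1271 = 1629
No other subset beats 782.

Minimum total cost: 782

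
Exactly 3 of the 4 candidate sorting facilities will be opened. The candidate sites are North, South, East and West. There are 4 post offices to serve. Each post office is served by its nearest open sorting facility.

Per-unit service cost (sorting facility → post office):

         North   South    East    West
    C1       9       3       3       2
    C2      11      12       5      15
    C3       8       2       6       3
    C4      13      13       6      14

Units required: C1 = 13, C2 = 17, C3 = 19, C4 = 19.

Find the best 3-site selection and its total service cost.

With exactly 3 open, each post office uses its cheapest among the chosen.
{South, East, West}: C1→West 2·13=26, C2→East 5·17=85, C3→South 2·19=38, C4→East 6·19=114. Service cost 263.
{North, South, East}: service cost 276
{North, East, West}: service cost 282
Among all 4 size-3 choices, {South, East, West} is lowest.

Choose South, East and West; total service cost 263.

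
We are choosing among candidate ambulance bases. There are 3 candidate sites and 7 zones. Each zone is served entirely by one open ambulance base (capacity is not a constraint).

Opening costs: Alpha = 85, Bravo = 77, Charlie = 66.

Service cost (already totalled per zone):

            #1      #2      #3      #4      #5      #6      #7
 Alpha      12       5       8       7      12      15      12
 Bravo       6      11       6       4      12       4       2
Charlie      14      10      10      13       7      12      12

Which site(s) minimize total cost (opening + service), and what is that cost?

Open Bravo only; minimum total cost 122.

For any fixed open set, each zone goes to its cheapest open site; total = fixed + service.
{Bravo}: #1→Bravo 6, #2→Bravo 11, #3→Bravo 6, #4→Bravo 4, #5→Bravo 12, #6→Bravo 4, #7→Bravo 2. Service 45; fixed 77; total 122.
{Charlie}: #1→Charlie 14, #2→Charlie 10, #3→Charlie 10, #4→Charlie 13, #5→Charlie 7, #6→Charlie 12, #7→Charlie 12. Service 78; fixed 66; total 144.
{Alpha}: service 71 + fixed 85 = 156
{Alpha, Bravo, Charlie}: #1→Bravo 6, #2→Alpha 5, #3→Bravo 6, #4→Bravo 4, #5→Charlie 7, #6→Bravo 4, #7→Bravo 2. Service 34; fixed 228; total 262.
No other subset beats 122.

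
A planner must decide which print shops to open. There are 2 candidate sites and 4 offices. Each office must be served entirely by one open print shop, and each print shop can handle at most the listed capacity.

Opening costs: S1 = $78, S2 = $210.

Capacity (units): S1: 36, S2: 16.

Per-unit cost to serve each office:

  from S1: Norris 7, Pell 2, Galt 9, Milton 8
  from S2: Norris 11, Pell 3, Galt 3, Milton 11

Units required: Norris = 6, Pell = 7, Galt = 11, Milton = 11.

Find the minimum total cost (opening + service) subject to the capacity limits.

Minimum total cost: 321

Open {S1}: Norris→S1 7·6=42, Pell→S1 2·7=14, Galt→S1 9·11=99, Milton→S1 8·11=88.
Loads: S1 carries 35/36. Service 243; fixed 78; total 321.
Next best feasible plan costs 465.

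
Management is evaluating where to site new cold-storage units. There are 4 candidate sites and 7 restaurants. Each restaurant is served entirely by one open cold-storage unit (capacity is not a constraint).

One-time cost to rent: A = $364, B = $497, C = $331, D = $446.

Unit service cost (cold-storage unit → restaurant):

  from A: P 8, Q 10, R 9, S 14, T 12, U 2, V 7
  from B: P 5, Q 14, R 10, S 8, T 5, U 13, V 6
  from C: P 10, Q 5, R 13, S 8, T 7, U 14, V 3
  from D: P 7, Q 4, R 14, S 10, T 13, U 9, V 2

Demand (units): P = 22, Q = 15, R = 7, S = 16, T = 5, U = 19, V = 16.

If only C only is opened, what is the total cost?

Total cost: 1194

Each restaurant is assigned to its cheapest site among the open ones.
{C}: P→C 10·22=220, Q→C 5·15=75, R→C 13·7=91, S→C 8·16=128, T→C 7·5=35, U→C 14·19=266, V→C 3·16=48. Service 863; fixed 331; total 1194.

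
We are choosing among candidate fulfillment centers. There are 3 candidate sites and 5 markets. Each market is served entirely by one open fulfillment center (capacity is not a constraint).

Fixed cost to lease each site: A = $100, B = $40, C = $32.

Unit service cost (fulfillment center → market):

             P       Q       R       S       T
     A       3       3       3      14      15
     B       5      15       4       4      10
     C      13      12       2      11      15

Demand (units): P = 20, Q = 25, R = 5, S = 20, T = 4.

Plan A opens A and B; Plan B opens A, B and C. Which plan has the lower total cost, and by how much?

Plan A is cheaper by 27.

Plan A: {A, B}: P→A 3·20=60, Q→A 3·25=75, R→A 3·5=15, S→B 4·20=80, T→B 10·4=40. Service 270; fixed 140; total 410.
Plan B: {A, B, C}: P→A 3·20=60, Q→A 3·25=75, R→C 2·5=10, S→B 4·20=80, T→B 10·4=40. Service 265; fixed 172; total 437.
Difference: |410 − 437| = 27.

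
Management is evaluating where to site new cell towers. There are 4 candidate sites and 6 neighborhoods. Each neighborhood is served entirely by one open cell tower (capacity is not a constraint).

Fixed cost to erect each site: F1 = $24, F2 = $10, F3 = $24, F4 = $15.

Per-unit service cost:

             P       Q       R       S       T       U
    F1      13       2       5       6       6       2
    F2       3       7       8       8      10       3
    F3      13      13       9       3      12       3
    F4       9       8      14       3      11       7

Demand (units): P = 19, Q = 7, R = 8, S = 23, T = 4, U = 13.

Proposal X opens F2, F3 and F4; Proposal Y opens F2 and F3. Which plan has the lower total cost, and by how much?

Proposal X: {F2, F3, F4}: P→F2 3·19=57, Q→F2 7·7=49, R→F2 8·8=64, S→F3 3·23=69, T→F2 10·4=40, U→F2 3·13=39. Service 318; fixed 49; total 367.
Proposal Y: {F2, F3}: P→F2 3·19=57, Q→F2 7·7=49, R→F2 8·8=64, S→F3 3·23=69, T→F2 10·4=40, U→F2 3·13=39. Service 318; fixed 34; total 352.
Difference: |367 − 352| = 15.

Proposal Y is cheaper by 15.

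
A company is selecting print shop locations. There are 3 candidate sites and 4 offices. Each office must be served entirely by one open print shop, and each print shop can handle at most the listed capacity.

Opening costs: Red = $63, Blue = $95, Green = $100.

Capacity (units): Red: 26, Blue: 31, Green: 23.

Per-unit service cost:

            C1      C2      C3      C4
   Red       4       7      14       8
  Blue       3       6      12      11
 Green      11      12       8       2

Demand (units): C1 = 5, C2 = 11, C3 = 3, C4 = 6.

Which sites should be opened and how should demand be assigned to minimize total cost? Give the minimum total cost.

Minimum total cost: 250

Open {Red}: C1→Red 4·5=20, C2→Red 7·11=77, C3→Red 14·3=42, C4→Red 8·6=48.
Loads: Red carries 25/26. Service 187; fixed 63; total 250.
Next best feasible plan costs 278.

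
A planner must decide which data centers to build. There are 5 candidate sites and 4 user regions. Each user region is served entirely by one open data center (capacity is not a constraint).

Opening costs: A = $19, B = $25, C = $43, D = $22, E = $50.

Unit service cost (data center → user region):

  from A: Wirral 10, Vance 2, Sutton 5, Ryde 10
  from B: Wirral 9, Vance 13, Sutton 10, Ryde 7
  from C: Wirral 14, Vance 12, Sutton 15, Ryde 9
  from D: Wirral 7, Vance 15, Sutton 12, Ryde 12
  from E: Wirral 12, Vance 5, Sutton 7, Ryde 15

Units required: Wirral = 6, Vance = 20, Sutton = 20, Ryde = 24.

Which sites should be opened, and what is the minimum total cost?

For any fixed open set, each user region goes to its cheapest open site; total = fixed + service.
{A, B}: Wirral→B 9·6=54, Vance→A 2·20=40, Sutton→A 5·20=100, Ryde→B 7·24=168. Service 362; fixed 44; total 406.
{A, B, D}: Wirral→D 7·6=42, Vance→A 2·20=40, Sutton→A 5·20=100, Ryde→B 7·24=168. Service 350; fixed 66; total 416.
{A, B, C}: service 362 + fixed 87 = 449
{A, B, C, D, E}: service 350 + fixed 159 = 509
No other subset beats 406.

Open A and B; minimum total cost 406.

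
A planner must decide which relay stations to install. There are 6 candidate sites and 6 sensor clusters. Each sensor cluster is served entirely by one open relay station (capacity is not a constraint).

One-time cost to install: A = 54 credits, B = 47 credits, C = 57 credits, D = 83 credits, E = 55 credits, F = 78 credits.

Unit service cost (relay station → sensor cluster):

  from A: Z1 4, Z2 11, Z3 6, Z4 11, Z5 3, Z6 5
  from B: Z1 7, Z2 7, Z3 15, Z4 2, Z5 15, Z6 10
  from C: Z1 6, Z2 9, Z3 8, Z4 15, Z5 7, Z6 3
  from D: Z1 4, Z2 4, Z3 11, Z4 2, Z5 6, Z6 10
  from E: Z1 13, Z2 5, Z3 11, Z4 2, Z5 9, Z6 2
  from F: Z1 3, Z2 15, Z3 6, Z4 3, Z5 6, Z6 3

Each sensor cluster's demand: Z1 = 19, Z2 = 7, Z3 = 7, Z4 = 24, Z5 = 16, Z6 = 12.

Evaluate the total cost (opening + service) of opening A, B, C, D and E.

Total cost: 562

Each sensor cluster is assigned to its cheapest site among the open ones.
{A, B, C, D, E}: Z1→A 4·19=76, Z2→D 4·7=28, Z3→A 6·7=42, Z4→B 2·24=48, Z5→A 3·16=48, Z6→E 2·12=24. Service 266; fixed 296; total 562.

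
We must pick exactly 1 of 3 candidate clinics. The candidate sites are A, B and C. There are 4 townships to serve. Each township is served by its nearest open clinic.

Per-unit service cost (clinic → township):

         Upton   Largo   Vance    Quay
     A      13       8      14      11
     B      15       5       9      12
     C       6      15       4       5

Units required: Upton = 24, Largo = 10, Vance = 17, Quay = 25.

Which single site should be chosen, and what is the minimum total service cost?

With exactly 1 open, each township uses its cheapest among the chosen.
{C}: Upton→C 6·24=144, Largo→C 15·10=150, Vance→C 4·17=68, Quay→C 5·25=125. Service cost 487.
{B}: service cost 863
{A}: service cost 905
Among all 3 size-1 choices, {C} is lowest.

Choose C only; total service cost 487.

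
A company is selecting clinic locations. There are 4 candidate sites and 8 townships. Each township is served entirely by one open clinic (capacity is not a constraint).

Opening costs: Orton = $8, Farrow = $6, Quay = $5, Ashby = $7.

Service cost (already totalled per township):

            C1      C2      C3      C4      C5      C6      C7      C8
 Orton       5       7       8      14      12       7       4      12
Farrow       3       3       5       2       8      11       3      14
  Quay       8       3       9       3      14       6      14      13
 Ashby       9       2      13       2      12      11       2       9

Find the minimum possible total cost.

Minimum total cost: 54

For any fixed open set, each township goes to its cheapest open site; total = fixed + service.
{Farrow, Quay}: C1→Farrow 3, C2→Farrow 3, C3→Farrow 5, C4→Farrow 2, C5→Farrow 8, C6→Quay 6, C7→Farrow 3, C8→Quay 13. Service 43; fixed 11; total 54.
{Farrow}: C1→Farrow 3, C2→Farrow 3, C3→Farrow 5, C4→Farrow 2, C5→Farrow 8, C6→Farrow 11, C7→Farrow 3, C8→Farrow 14. Service 49; fixed 6; total 55.
{Farrow, Quay, Ashby}: service 37 + fixed 18 = 55
{Orton, Farrow, Quay, Ashby}: service 37 + fixed 26 = 63
(All 15 nonempty subsets were checked; Farrow and Quay is lowest.)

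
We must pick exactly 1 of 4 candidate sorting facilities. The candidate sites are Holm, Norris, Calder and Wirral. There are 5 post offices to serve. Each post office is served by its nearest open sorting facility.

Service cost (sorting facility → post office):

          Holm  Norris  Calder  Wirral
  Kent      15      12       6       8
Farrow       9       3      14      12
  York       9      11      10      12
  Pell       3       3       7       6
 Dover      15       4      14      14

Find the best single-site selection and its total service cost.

Choose Norris only; total service cost 33.

With exactly 1 open, each post office uses its cheapest among the chosen.
{Norris}: Kent→Norris 12, Farrow→Norris 3, York→Norris 11, Pell→Norris 3, Dover→Norris 4. Service cost 33.
{Holm}: service cost 51
{Calder}: service cost 51
Among all 4 size-1 choices, {Norris} is lowest.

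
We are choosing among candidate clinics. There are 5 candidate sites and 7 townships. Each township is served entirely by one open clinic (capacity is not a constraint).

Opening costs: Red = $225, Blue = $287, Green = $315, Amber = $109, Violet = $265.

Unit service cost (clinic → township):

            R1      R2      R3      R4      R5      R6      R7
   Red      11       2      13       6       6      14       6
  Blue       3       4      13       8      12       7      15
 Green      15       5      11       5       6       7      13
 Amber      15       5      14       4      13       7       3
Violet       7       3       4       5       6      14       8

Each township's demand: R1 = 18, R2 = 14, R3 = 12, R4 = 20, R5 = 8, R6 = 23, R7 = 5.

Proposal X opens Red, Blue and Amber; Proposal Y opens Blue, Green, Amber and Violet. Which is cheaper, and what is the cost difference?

Proposal X is cheaper by 261.

Proposal X: {Red, Blue, Amber}: R1→Blue 3·18=54, R2→Red 2·14=28, R3→Red 13·12=156, R4→Amber 4·20=80, R5→Red 6·8=48, R6→Blue 7·23=161, R7→Amber 3·5=15. Service 542; fixed 621; total 1163.
Proposal Y: {Blue, Green, Amber, Violet}: R1→Blue 3·18=54, R2→Violet 3·14=42, R3→Violet 4·12=48, R4→Amber 4·20=80, R5→Green 6·8=48, R6→Blue 7·23=161, R7→Amber 3·5=15. Service 448; fixed 976; total 1424.
Difference: |1163 − 1424| = 261.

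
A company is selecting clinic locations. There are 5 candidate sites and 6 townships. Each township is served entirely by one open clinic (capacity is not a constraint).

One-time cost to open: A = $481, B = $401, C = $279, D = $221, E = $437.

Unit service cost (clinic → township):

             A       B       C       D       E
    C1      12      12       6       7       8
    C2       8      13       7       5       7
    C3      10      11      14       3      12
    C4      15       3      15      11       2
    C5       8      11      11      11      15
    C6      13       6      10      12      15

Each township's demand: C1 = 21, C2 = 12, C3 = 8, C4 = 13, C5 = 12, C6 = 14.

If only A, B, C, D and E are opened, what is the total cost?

Each township is assigned to its cheapest site among the open ones.
{A, B, C, D, E}: C1→C 6·21=126, C2→D 5·12=60, C3→D 3·8=24, C4→E 2·13=26, C5→A 8·12=96, C6→B 6·14=84. Service 416; fixed 1819; total 2235.

Total cost: 2235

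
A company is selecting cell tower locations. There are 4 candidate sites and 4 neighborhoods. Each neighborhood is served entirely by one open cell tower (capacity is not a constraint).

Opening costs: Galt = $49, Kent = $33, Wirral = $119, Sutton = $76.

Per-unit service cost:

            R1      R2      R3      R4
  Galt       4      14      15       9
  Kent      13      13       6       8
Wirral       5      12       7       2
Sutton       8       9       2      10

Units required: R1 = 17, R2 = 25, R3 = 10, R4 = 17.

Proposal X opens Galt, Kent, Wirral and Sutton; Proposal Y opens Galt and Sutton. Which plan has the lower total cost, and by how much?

Proposal Y is cheaper by 33.

Proposal X: {Galt, Kent, Wirral, Sutton}: R1→Galt 4·17=68, R2→Sutton 9·25=225, R3→Sutton 2·10=20, R4→Wirral 2·17=34. Service 347; fixed 277; total 624.
Proposal Y: {Galt, Sutton}: R1→Galt 4·17=68, R2→Sutton 9·25=225, R3→Sutton 2·10=20, R4→Galt 9·17=153. Service 466; fixed 125; total 591.
Difference: |624 − 591| = 33.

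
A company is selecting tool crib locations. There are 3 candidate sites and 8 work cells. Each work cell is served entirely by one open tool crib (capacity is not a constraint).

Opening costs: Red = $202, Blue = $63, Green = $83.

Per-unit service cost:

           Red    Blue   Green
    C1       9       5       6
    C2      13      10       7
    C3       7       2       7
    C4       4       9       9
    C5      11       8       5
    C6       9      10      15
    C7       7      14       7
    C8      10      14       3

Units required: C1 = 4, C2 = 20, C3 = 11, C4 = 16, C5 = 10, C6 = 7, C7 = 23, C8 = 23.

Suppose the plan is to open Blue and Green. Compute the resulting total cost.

Each work cell is assigned to its cheapest site among the open ones.
{Blue, Green}: C1→Blue 5·4=20, C2→Green 7·20=140, C3→Blue 2·11=22, C4→Blue 9·16=144, C5→Green 5·10=50, C6→Blue 10·7=70, C7→Green 7·23=161, C8→Green 3·23=69. Service 676; fixed 146; total 822.

Total cost: 822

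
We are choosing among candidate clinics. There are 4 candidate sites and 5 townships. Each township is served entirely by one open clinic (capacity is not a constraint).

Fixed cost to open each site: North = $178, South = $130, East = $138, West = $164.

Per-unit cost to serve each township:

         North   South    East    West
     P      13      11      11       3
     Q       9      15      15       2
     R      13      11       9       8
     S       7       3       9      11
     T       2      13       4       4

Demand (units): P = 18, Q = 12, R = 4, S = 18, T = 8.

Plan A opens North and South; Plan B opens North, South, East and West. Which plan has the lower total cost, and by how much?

Plan A: {North, South}: P→South 11·18=198, Q→North 9·12=108, R→South 11·4=44, S→South 3·18=54, T→North 2·8=16. Service 420; fixed 308; total 728.
Plan B: {North, South, East, West}: P→West 3·18=54, Q→West 2·12=24, R→West 8·4=32, S→South 3·18=54, T→North 2·8=16. Service 180; fixed 610; total 790.
Difference: |728 − 790| = 62.

Plan A is cheaper by 62.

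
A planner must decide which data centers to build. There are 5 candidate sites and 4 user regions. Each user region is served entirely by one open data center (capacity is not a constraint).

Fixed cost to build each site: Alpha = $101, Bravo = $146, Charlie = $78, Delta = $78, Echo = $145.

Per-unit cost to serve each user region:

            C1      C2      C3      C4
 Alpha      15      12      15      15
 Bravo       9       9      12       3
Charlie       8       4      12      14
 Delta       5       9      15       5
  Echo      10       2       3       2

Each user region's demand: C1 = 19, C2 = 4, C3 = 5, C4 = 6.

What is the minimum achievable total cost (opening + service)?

Minimum total cost: 314

For any fixed open set, each user region goes to its cheapest open site; total = fixed + service.
{Delta}: C1→Delta 5·19=95, C2→Delta 9·4=36, C3→Delta 15·5=75, C4→Delta 5·6=30. Service 236; fixed 78; total 314.
{Delta, Echo}: service 130 + fixed 223 = 353
{Charlie, Delta}: C1→Delta 5·19=95, C2→Charlie 4·4=16, C3→Charlie 12·5=60, C4→Delta 5·6=30. Service 201; fixed 156; total 357.
{Alpha, Bravo, Charlie, Delta, Echo}: service 130 + fixed 548 = 678
No other subset beats 314.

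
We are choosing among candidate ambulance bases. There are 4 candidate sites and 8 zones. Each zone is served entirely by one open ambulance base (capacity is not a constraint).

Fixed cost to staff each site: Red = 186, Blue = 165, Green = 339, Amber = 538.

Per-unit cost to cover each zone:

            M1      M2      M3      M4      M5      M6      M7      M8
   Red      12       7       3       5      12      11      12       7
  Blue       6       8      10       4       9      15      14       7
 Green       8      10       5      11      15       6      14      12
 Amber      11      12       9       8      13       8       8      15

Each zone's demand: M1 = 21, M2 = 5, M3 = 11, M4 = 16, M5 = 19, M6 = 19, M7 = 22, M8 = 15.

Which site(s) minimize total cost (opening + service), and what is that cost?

For any fixed open set, each zone goes to its cheapest open site; total = fixed + service.
{Red, Blue}: M1→Blue 6·21=126, M2→Red 7·5=35, M3→Red 3·11=33, M4→Blue 4·16=64, M5→Blue 9·19=171, M6→Red 11·19=209, M7→Red 12·22=264, M8→Red 7·15=105. Service 1007; fixed 351; total 1358.
{Blue}: M1→Blue 6·21=126, M2→Blue 8·5=40, M3→Blue 10·11=110, M4→Blue 4·16=64, M5→Blue 9·19=171, M6→Blue 15·19=285, M7→Blue 14·22=308, M8→Blue 7·15=105. Service 1209; fixed 165; total 1374.
{Red}: service 1206 + fixed 186 = 1392
{Red, Blue, Green, Amber}: service 824 + fixed 1228 = 2052
(All 15 nonempty subsets were checked; Red and Blue is lowest.)

Open Red and Blue; minimum total cost 1358.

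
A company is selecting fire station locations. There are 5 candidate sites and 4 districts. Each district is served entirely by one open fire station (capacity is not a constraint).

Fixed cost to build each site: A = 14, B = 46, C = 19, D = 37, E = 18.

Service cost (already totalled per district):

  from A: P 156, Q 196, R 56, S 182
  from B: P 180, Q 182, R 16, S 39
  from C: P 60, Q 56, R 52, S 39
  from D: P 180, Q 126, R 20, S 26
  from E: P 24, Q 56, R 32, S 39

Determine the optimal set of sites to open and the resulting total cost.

Open E only; minimum total cost 169.

For any fixed open set, each district goes to its cheapest open site; total = fixed + service.
{E}: P→E 24, Q→E 56, R→E 32, S→E 39. Service 151; fixed 18; total 169.
{D, E}: service 126 + fixed 55 = 181
{A, E}: service 151 + fixed 32 = 183
{A, B, C, D, E}: P→E 24, Q→C 56, R→B 16, S→D 26. Service 122; fixed 134; total 256.
No other subset beats 169.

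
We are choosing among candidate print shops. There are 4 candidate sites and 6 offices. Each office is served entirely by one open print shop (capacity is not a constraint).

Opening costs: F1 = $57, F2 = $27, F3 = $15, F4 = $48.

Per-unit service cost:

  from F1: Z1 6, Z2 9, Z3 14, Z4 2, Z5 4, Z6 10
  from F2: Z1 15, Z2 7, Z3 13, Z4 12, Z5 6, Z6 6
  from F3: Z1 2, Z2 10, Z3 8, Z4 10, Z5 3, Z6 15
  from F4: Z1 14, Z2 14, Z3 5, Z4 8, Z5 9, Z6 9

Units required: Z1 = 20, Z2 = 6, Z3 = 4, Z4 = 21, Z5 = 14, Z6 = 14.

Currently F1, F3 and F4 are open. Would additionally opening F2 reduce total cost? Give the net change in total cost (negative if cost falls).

Yes — net change −27 (cost falls by 27).

Current service cost with {F1, F3, F4}: 324.
Adding F2: each office re-picks its cheapest; new service cost 270, saving 54.
Extra fixed cost: 27. Net change = 27 − 54 = -27.
(Totals: 444 → 417.)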